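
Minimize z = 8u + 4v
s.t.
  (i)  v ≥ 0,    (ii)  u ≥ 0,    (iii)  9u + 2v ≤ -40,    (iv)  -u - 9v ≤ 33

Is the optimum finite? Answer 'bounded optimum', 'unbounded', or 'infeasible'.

The boundaries v = 0 and u = 0 meet at (0, 0), but that point violates 9u + 2v ≤ -40. Every candidate vertex is excluded by some other constraint, so the feasible region is empty.

infeasible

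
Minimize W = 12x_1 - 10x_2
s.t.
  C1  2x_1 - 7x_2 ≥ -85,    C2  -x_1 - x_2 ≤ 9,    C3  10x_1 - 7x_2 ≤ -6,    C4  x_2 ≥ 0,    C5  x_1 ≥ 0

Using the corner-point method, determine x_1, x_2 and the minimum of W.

x_1 = 0, x_2 = 85/7, minimum W = -850/7

Corner points and W = 12x_1 - 10x_2:
  (79/8, 419/28) → W = -218/7
  (0, 85/7) → W = -850/7
  (0, 6/7) → W = -60/7

At the optimal vertex, 2x_1 - 7x_2 = -85 and x_1 = 0.
Solving simultaneously gives x_1 = 0, x_2 = 85/7.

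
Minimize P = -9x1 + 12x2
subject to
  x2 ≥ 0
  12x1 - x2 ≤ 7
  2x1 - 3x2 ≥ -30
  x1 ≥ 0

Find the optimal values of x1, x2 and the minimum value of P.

x1 = 7/12, x2 = 0, minimum P = -21/4

Corner points and P = -9x1 + 12x2:
  (7/12, 0) → P = -21/4
  (0, 0) → P = 0
  (3/2, 11) → P = 237/2
  (0, 10) → P = 120

The optimum lies where x2 = 0 and 12x1 - x2 = 7.
Solving simultaneously gives x1 = 7/12, x2 = 0.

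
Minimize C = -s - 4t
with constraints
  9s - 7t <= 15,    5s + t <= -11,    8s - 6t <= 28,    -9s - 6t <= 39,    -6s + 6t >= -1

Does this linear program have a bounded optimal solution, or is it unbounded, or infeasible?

From the feasible point (-65/36, -71/36), moving in the direction (-6, 9) keeps every constraint satisfied while C decreases without bound.

unbounded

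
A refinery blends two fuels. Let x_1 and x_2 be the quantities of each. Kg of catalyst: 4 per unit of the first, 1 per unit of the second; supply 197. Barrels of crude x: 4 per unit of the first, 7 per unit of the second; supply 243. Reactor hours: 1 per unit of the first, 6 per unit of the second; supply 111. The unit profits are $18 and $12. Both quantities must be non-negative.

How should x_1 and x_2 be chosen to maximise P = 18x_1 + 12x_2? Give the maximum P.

Extreme points and P = 18x_1 + 12x_2:
  (0, 0) → P = 0
  (0, 37/2) → P = 222
  (197/4, 0) → P = 1773/2
  (142/3, 23/3) → P = 944
  (681/17, 201/17) → P = 14670/17

x_1 = 142/3, x_2 = 23/3, maximum P = 944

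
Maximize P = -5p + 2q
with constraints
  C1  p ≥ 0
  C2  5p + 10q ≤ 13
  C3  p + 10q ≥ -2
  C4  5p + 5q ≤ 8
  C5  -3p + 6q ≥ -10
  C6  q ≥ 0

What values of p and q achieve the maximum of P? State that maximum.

p = 0, q = 13/10, maximum P = 13/5

Feasible corners and P = -5p + 2q:
  (0, 13/10) → P = 13/5
  (0, 0) → P = 0
  (3/5, 1) → P = -1
  (8/5, 0) → P = -8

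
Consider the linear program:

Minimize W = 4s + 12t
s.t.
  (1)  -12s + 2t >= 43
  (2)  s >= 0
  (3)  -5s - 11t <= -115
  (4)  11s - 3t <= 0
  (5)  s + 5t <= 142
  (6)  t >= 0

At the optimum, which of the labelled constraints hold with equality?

Extreme points and W = 4s + 12t:
  (0, 43/2) → W = 258
  (69/62, 1747/62) → W = 10620/31
  (0, 142/5) → W = 1704/5

The minimum is at (0, 43/2). Substituting into each constraint, equality holds for (1) and (2); the remaining constraints have slack.

(1) and (2)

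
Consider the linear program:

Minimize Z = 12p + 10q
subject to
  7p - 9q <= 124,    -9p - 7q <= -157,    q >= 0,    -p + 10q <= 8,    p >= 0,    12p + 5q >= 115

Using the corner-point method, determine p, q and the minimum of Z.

p = 157/9, q = 0, minimum Z = 628/3

Feasible corners and Z = 12p + 10q:
  (124/7, 0) → Z = 1488/7
  (1312/61, 180/61) → Z = 17544/61
  (157/9, 0) → Z = 628/3
  (1514/97, 229/97) → Z = 20458/97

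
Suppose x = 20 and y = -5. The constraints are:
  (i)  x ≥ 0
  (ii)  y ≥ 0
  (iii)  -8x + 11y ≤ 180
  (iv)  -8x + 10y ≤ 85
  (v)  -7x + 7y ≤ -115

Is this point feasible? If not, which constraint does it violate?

Constraint (ii): y = -5, which is not ≥ 0. All other constraints are satisfied.

not feasible — violates (ii)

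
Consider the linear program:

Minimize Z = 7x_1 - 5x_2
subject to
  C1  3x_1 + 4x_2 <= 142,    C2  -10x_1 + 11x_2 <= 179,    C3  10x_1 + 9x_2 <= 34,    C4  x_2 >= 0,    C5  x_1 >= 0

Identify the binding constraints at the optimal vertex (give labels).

Feasible corners and Z = 7x_1 - 5x_2:
  (17/5, 0) → Z = 119/5
  (0, 34/9) → Z = -170/9
  (0, 0) → Z = 0

The minimum is at (0, 34/9). Substituting into each constraint, equality holds for C3 and C5; the remaining constraints have slack.

C3 and C5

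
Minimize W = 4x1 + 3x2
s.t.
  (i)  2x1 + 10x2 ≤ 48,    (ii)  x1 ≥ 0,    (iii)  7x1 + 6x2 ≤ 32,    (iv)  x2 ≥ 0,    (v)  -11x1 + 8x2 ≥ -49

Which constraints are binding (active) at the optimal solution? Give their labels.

(ii) and (iv)

Vertices and W = 4x1 + 3x2:
  (0, 24/5) → W = 72/5
  (16/29, 136/29) → W = 472/29
  (0, 0) → W = 0
  (275/61, 9/122) → W = 2227/122
  (49/11, 0) → W = 196/11

The minimum is at (0, 0). Substituting into each constraint, equality holds for (ii) and (iv); the remaining constraints have slack.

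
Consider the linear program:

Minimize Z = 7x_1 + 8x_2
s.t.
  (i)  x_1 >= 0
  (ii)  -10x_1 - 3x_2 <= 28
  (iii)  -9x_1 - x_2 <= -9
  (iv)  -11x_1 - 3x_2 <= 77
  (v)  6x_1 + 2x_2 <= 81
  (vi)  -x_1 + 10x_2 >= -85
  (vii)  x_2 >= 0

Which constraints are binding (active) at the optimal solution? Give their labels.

Vertices and Z = 7x_1 + 8x_2:
  (0, 9) → Z = 72
  (0, 81/2) → Z = 324
  (1, 0) → Z = 7
  (27/2, 0) → Z = 189/2

The minimum is at (1, 0). Substituting into each constraint, equality holds for (iii) and (vii); the remaining constraints have slack.

(iii) and (vii)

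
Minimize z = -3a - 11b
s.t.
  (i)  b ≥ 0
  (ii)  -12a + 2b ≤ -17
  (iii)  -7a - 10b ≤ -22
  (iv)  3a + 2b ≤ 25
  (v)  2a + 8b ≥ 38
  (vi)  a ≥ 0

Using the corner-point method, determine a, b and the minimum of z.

a = 14/5, b = 83/10, minimum z = -997/10

Extreme points and z = -3a - 11b:
  (14/5, 83/10) → z = -997/10
  (53/25, 211/50) → z = -2639/50
  (31/5, 16/5) → z = -269/5

The binding constraints are -12a + 2b = -17 and 3a + 2b = 25.
Solving simultaneously gives a = 14/5, b = 83/10.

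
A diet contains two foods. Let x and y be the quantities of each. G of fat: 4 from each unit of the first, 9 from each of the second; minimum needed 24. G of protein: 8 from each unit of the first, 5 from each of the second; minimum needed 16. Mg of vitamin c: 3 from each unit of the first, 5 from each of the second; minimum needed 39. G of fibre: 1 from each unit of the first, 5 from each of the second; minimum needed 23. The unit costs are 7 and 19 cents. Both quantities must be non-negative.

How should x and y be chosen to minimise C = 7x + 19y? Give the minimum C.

x = 8, y = 3, minimum C = 113

The feasible region is unbounded (it extends along (0, 1), (1, 0)), but C strictly increases along every unbounded feasible direction, so there is no improving ray and the minimum is attained at a vertex.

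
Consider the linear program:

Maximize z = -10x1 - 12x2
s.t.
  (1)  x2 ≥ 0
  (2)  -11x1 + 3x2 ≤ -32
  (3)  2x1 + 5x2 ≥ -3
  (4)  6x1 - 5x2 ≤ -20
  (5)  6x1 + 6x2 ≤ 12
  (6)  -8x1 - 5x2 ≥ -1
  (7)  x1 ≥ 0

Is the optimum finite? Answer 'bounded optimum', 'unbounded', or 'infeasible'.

infeasible

The boundaries -8x1 - 5x2 = -1 and x1 = 0 meet at (0, 1/5), but that point violates -11x1 + 3x2 ≤ -32. Every candidate vertex is excluded by some other constraint, so the feasible region is empty.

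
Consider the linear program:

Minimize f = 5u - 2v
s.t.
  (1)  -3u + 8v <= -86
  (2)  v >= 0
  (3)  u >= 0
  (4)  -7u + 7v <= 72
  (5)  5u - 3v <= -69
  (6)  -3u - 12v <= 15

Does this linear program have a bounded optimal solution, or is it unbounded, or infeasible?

infeasible

The boundaries -3u + 8v = -86 and v = 0 meet at (86/3, 0), but that point violates 5u - 3v ≤ -69. Every candidate vertex is excluded by some other constraint, so the feasible region is empty.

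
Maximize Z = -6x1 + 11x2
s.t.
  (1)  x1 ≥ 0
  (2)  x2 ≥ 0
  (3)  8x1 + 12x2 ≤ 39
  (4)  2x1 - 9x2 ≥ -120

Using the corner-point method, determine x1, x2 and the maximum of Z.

At the optimal vertex, x1 = 0 and 8x1 + 12x2 = 39.
Solving simultaneously gives x1 = 0, x2 = 13/4.

x1 = 0, x2 = 13/4, maximum Z = 143/4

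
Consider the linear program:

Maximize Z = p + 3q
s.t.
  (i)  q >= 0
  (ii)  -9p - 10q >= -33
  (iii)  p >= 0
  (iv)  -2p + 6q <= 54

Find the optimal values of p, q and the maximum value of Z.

The binding constraints are -9p - 10q = -33 and p = 0.
Solving simultaneously gives p = 0, q = 33/10.

p = 0, q = 33/10, maximum Z = 99/10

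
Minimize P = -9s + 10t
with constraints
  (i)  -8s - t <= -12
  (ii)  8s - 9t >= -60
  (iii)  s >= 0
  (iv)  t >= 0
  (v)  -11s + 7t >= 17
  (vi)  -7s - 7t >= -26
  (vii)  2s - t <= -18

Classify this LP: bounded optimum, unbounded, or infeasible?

The boundaries -7s - 7t = -26 and 2s - t = -18 meet at (-100/21, 178/21), but that point violates -8s - t ≤ -12. Every candidate vertex is excluded by some other constraint, so the feasible region is empty.

infeasible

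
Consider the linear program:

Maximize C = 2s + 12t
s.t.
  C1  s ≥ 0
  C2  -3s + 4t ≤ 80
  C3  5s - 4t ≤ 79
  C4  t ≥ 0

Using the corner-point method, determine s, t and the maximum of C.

Corner points and C = 2s + 12t:
  (0, 20) → C = 240
  (0, 0) → C = 0
  (159/2, 637/8) → C = 2229/2
  (79/5, 0) → C = 158/5

At the optimal vertex, -3s + 4t = 80 and 5s - 4t = 79.
Solving simultaneously gives s = 159/2, t = 637/8.

s = 159/2, t = 637/8, maximum C = 2229/2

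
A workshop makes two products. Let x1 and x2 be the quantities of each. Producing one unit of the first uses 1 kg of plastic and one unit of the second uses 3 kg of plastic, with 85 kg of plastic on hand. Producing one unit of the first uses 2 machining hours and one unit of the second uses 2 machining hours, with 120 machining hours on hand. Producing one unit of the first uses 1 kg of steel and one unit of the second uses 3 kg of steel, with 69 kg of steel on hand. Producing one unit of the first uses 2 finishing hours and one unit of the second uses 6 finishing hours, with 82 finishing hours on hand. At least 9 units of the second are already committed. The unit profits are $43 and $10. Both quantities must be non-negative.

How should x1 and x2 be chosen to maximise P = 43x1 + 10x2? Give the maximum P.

Extreme points and P = 43x1 + 10x2:
  (0, 41/3) → P = 410/3
  (0, 9) → P = 90
  (14, 9) → P = 692

x1 = 14, x2 = 9, maximum P = 692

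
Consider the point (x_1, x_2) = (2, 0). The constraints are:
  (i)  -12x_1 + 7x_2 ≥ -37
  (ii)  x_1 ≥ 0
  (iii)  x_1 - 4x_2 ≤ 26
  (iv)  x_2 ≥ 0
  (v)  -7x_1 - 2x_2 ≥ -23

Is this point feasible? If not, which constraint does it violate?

(i): -24 ≥ -37 ✓
(ii): 2 ≥ 0 ✓
(iii): 2 ≤ 26 ✓
(iv): 0 ≥ 0 ✓
(v): -14 ≥ -23 ✓

feasible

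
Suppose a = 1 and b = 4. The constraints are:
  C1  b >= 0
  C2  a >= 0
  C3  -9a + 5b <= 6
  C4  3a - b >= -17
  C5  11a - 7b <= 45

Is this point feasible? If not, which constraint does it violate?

not feasible — violates C3

Constraint C3: -9a + 5b = 11, which is not ≤ 6. All other constraints are satisfied.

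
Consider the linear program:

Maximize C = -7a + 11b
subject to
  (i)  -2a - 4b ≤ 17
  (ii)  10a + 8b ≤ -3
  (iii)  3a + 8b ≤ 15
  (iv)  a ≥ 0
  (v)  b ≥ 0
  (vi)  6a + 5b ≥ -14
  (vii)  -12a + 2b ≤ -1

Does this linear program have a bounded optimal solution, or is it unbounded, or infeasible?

The boundaries -2a - 4b = 17 and 10a + 8b = -3 meet at (31/6, -41/6), but that point violates b ≥ 0. Every candidate vertex is excluded by some other constraint, so the feasible region is empty.

infeasible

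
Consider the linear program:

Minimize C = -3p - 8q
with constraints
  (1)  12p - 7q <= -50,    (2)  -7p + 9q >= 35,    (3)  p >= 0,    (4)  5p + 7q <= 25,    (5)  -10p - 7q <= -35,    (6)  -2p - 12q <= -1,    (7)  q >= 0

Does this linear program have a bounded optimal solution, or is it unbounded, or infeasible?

The boundaries 12p - 7q = -50 and p = 0 meet at (0, 50/7), but that point violates 5p + 7q ≤ 25. Every candidate vertex is excluded by some other constraint, so the feasible region is empty.

infeasible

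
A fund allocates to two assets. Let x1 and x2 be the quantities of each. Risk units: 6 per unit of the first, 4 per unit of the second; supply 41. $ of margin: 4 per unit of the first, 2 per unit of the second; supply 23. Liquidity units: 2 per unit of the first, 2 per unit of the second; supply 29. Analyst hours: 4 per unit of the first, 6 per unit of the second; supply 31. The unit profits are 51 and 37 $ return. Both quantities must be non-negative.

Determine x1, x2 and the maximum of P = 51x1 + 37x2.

Extreme points and P = 51x1 + 37x2:
  (0, 0) → P = 0
  (0, 31/6) → P = 1147/6
  (23/4, 0) → P = 1173/4
  (19/4, 2) → P = 1265/4

x1 = 19/4, x2 = 2, maximum P = 1265/4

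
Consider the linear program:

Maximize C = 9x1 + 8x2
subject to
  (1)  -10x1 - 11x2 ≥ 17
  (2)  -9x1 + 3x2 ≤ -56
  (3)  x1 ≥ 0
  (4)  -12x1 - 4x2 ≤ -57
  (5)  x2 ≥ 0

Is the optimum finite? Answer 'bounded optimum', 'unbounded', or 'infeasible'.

infeasible

The boundaries -10x1 - 11x2 = 17 and -12x1 - 4x2 = -57 meet at (695/92, -387/46), but that point violates x2 ≥ 0. Every candidate vertex is excluded by some other constraint, so the feasible region is empty.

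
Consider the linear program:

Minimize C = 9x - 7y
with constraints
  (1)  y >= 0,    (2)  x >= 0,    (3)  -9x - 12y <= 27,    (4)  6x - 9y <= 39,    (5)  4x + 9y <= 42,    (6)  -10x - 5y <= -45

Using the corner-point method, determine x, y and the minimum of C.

x = 39/14, y = 24/7, minimum C = 15/14

Feasible corners and C = 9x - 7y:
  (13/2, 0) → C = 117/2
  (9/2, 0) → C = 81/2
  (81/10, 16/15) → C = 1963/30
  (39/14, 24/7) → C = 15/14

The optimum lies where 4x + 9y = 42 and -10x - 5y = -45.
Solving simultaneously gives x = 39/14, y = 24/7.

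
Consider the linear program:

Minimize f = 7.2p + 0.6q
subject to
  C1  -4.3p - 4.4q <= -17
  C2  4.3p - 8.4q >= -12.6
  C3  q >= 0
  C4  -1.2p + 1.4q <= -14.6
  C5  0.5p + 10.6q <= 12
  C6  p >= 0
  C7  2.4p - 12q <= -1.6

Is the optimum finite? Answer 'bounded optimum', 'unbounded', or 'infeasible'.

infeasible

The boundaries -4.3p - 4.4q = -17 and 0.5p + 10.6q = 12 meet at (6370/2169, 2155/2169), but that point violates -1.2p + 1.4q ≤ -14.6. Every candidate vertex is excluded by some other constraint, so the feasible region is empty.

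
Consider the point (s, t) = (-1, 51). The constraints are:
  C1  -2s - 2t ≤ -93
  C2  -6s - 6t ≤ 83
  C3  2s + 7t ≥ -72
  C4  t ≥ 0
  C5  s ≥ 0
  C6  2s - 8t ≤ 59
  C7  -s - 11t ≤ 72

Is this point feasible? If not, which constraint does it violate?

Constraint C5: s = -1, which is not ≥ 0. All other constraints are satisfied.

not feasible — violates C5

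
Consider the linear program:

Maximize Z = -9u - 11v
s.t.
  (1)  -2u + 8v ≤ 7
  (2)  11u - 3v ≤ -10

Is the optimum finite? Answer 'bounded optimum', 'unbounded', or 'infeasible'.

From the feasible point (-59/82, 57/82), moving in the direction (-3, -11) keeps every constraint satisfied while Z increases without bound.

unbounded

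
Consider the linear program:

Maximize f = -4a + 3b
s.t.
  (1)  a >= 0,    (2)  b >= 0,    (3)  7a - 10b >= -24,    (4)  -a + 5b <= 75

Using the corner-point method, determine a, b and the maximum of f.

Corner points and f = -4a + 3b:
  (0, 0) → f = 0
  (0, 12/5) → f = 36/5
  (126/5, 501/25) → f = -1017/25
The feasible region is unbounded (it extends along (5, 1), (1, 0)), but f strictly decreases along every unbounded feasible direction, so there is no improving ray and the maximum is attained at a vertex.

The optimum lies where a = 0 and 7a - 10b = -24.
Solving simultaneously gives a = 0, b = 12/5.

a = 0, b = 12/5, maximum f = 36/5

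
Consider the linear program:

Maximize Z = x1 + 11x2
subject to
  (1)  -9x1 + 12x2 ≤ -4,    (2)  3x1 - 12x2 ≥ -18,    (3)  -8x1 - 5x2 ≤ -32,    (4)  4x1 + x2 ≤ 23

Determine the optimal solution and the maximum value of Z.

x1 = 86/17, x2 = 47/17, maximum Z = 603/17

At the optimal vertex, 3x1 - 12x2 = -18 and 4x1 + x2 = 23.
Solving simultaneously gives x1 = 86/17, x2 = 47/17.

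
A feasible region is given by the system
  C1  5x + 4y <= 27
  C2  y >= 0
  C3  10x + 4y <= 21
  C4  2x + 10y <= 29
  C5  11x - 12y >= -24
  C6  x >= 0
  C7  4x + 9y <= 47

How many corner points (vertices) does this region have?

5

Pairwise boundary intersections that survive every other constraint:
  (21/10, 0)
  (0, 0)
  (47/46, 62/23)
  (54/67, 367/134)
  (0, 2)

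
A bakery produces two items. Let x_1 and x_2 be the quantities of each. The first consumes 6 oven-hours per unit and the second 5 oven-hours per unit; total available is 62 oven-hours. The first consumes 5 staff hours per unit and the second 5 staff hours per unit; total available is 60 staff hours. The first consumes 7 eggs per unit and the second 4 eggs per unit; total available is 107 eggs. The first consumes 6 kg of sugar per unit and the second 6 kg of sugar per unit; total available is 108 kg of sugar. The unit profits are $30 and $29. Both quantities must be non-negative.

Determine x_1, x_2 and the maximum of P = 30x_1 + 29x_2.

x_1 = 2, x_2 = 10, maximum P = 350

Corner points and P = 30x_1 + 29x_2:
  (0, 0) → P = 0
  (0, 12) → P = 348
  (31/3, 0) → P = 310
  (2, 10) → P = 350

The binding constraints are 6x_1 + 5x_2 = 62 and 5x_1 + 5x_2 = 60.
Solving simultaneously gives x_1 = 2, x_2 = 10.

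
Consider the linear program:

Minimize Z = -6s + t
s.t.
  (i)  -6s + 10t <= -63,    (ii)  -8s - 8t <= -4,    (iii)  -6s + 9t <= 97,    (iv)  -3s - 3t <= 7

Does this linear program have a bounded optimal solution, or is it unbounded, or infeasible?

From the feasible point (17/4, -15/4), moving in the direction (3, -3) keeps every constraint satisfied while Z decreases without bound.

unbounded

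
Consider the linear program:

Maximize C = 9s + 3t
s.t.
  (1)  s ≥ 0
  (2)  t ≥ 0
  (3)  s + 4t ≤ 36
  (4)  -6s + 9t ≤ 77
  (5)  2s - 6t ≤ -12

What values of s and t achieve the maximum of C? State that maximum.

Extreme points and C = 9s + 3t:
  (0, 77/9) → C = 77/3
  (0, 2) → C = 6
  (16/33, 293/33) → C = 31
  (12, 6) → C = 126

The optimum lies where s + 4t = 36 and 2s - 6t = -12.
Solving simultaneously gives s = 12, t = 6.

s = 12, t = 6, maximum C = 126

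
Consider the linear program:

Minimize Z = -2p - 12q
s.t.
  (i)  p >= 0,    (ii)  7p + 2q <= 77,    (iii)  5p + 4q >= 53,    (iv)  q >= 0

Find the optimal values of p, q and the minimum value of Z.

p = 0, q = 77/2, minimum Z = -462

Extreme points and Z = -2p - 12q:
  (0, 77/2) → Z = -462
  (0, 53/4) → Z = -159
  (11, 0) → Z = -22
  (53/5, 0) → Z = -106/5

At the optimal vertex, p = 0 and 7p + 2q = 77.
Solving simultaneously gives p = 0, q = 77/2.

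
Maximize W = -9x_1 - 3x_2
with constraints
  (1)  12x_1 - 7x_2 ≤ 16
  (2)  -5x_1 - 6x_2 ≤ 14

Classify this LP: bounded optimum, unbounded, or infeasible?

From the feasible point (-2/107, -248/107), moving in the direction (-6, 5) keeps every constraint satisfied while W increases without bound.

unbounded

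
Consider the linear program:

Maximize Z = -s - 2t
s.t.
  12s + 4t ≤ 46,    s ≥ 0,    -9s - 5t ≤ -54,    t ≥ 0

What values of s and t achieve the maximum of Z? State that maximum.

s = 7/12, t = 39/4, maximum Z = -241/12

The optimum lies where 12s + 4t = 46 and -9s - 5t = -54.
Solving simultaneously gives s = 7/12, t = 39/4.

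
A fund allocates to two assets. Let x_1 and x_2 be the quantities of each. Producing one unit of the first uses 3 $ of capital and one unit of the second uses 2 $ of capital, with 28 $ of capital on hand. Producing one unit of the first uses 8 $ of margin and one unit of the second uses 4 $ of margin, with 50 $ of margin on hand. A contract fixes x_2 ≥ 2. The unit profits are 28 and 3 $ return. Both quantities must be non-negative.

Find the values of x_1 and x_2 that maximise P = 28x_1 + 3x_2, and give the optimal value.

Extreme points and P = 28x_1 + 3x_2:
  (0, 25/2) → P = 75/2
  (0, 2) → P = 6
  (21/4, 2) → P = 153

x_1 = 21/4, x_2 = 2, maximum P = 153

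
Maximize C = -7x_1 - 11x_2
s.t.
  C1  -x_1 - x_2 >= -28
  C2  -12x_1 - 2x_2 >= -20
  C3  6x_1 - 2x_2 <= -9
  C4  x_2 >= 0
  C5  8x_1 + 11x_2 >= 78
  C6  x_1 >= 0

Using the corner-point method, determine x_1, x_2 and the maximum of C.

Corner points and C = -7x_1 - 11x_2:
  (16/29, 194/29) → C = -2246/29
  (0, 10) → C = -110
  (0, 78/11) → C = -78

x_1 = 16/29, x_2 = 194/29, maximum C = -2246/29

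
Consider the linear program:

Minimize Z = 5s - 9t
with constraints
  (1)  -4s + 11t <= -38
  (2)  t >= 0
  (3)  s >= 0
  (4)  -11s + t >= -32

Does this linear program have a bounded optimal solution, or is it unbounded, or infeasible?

The boundaries -4s + 11t = -38 and t = 0 meet at (19/2, 0), but that point violates -11s + t ≥ -32. Every candidate vertex is excluded by some other constraint, so the feasible region is empty.

infeasible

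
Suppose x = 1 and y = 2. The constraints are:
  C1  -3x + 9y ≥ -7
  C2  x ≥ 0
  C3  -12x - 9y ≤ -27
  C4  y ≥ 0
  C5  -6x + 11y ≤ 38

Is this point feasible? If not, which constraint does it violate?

feasible

C1: 15 ≥ -7 ✓
C2: 1 ≥ 0 ✓
C3: -30 ≤ -27 ✓
C4: 2 ≥ 0 ✓
C5: 16 ≤ 38 ✓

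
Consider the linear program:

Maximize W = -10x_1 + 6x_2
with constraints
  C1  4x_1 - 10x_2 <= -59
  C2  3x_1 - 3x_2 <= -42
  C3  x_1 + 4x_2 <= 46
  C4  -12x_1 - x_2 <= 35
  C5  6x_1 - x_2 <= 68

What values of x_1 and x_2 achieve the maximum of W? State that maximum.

x_1 = -186/47, x_2 = 587/47, maximum W = 5382/47

Vertices and W = -10x_1 + 6x_2:
  (-2, 12) → W = 92
  (-49/13, 133/13) → W = 1288/13
  (-186/47, 587/47) → W = 5382/47

The optimum lies where x_1 + 4x_2 = 46 and -12x_1 - x_2 = 35.
Solving simultaneously gives x_1 = -186/47, x_2 = 587/47.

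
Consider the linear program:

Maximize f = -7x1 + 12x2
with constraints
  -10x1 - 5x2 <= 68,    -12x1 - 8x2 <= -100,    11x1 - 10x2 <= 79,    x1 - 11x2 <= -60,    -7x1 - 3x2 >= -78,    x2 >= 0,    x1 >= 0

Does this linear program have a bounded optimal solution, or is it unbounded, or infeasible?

bounded optimum

Vertices and f = -7x1 + 12x2:
  (31/7, 41/7) → f = 275/7
  (0, 25/2) → f = 150
  (339/40, 249/40) → f = 123/8
  (0, 26) → f = 312
The feasible region has finitely many vertices and no improving ray; the maximum is 312 at (0, 26).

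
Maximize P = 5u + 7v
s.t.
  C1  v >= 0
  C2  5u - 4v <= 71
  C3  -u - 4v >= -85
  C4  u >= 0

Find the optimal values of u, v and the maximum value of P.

Corner points and P = 5u + 7v:
  (71/5, 0) → P = 71
  (0, 0) → P = 0
  (26, 59/4) → P = 933/4
  (0, 85/4) → P = 595/4

The optimum lies where 5u - 4v = 71 and -u - 4v = -85.
Solving simultaneously gives u = 26, v = 59/4.

u = 26, v = 59/4, maximum P = 933/4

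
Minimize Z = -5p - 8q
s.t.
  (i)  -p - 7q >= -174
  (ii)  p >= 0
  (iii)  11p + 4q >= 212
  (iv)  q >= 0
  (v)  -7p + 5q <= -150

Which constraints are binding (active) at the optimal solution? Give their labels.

Corner points and Z = -5p - 8q:
  (174, 0) → Z = -870
  (320/9, 178/9) → Z = -336
  (150/7, 0) → Z = -750/7

The minimum is at (174, 0). Substituting into each constraint, equality holds for (i) and (iv); the remaining constraints have slack.

(i) and (iv)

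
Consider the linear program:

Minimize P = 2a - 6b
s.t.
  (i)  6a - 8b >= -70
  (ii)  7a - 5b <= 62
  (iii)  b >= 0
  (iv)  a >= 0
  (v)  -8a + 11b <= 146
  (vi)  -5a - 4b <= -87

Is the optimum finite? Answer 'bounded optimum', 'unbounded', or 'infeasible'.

Extreme points and P = 2a - 6b:
  (423/13, 431/13) → P = -1740/13
  (13/2, 109/8) → P = -275/4
  (683/53, 299/53) → P = -428/53
The feasible region has finitely many vertices and no improving ray; the minimum is -1740/13 at (423/13, 431/13).

bounded optimum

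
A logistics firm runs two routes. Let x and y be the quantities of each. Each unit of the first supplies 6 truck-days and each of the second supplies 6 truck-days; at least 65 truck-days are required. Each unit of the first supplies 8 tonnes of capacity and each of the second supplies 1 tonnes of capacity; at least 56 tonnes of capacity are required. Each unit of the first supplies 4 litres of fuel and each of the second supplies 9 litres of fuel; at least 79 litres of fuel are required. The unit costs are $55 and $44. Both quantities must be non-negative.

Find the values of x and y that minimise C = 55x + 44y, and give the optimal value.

x = 25/4, y = 6, minimum C = 2431/4

Corner points and C = 55x + 44y:
  (0, 56) → C = 2464
  (79/4, 0) → C = 4345/4
  (25/4, 6) → C = 2431/4
The feasible region is unbounded (it extends along (0, 1), (1, 0)), but C strictly increases along every unbounded feasible direction, so there is no improving ray and the minimum is attained at a vertex.

The optimum lies where 8x + y = 56 and 4x + 9y = 79.
Solving simultaneously gives x = 25/4, y = 6.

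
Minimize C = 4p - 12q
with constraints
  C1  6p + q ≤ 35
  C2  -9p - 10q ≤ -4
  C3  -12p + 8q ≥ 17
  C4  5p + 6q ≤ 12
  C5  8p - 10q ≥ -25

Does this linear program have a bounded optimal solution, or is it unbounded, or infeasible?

Vertices and C = 4p - 12q:
  (-23/32, 67/64) → C = -247/16
  (-21/17, 257/170) → C = -1962/85
  (-3/56, 229/112) → C = -99/4
  (-15/49, 221/98) → C = -198/7
The feasible region has finitely many vertices and no improving ray; the minimum is -198/7 at (-15/49, 221/98).

bounded optimum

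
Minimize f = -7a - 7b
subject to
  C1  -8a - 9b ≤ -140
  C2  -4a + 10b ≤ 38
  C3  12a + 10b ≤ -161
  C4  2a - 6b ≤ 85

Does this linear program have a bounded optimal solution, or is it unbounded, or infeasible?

infeasible

The boundaries -8a - 9b = -140 and -4a + 10b = 38 meet at (529/58, 216/29), but that point violates 12a + 10b ≤ -161. Every candidate vertex is excluded by some other constraint, so the feasible region is empty.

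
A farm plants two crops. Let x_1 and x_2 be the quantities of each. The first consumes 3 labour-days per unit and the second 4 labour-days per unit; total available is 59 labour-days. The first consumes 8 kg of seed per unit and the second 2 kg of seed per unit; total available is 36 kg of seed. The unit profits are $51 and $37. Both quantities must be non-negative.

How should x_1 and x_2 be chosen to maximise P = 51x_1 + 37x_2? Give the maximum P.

x_1 = 1, x_2 = 14, maximum P = 569

Feasible corners and P = 51x_1 + 37x_2:
  (0, 0) → P = 0
  (0, 59/4) → P = 2183/4
  (9/2, 0) → P = 459/2
  (1, 14) → P = 569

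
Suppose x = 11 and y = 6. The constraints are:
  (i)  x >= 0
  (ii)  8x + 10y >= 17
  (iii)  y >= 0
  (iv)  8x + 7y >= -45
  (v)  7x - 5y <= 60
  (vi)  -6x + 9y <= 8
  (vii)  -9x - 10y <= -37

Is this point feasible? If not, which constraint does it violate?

(i): 11 ≥ 0 ✓
(ii): 148 ≥ 17 ✓
(iii): 6 ≥ 0 ✓
(iv): 130 ≥ -45 ✓
(v): 47 ≤ 60 ✓
(vi): -12 ≤ 8 ✓
(vii): -159 ≤ -37 ✓

feasible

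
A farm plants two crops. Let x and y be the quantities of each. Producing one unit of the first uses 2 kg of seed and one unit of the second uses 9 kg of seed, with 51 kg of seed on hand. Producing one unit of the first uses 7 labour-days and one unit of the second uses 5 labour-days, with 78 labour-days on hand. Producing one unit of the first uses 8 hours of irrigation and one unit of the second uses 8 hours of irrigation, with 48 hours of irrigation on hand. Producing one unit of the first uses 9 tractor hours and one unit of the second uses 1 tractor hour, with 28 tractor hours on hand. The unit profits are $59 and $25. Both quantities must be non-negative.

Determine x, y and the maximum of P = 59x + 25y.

Feasible corners and P = 59x + 25y:
  (0, 0) → P = 0
  (0, 17/3) → P = 425/3
  (28/9, 0) → P = 1652/9
  (3/7, 39/7) → P = 1152/7
  (11/4, 13/4) → P = 487/2

x = 11/4, y = 13/4, maximum P = 487/2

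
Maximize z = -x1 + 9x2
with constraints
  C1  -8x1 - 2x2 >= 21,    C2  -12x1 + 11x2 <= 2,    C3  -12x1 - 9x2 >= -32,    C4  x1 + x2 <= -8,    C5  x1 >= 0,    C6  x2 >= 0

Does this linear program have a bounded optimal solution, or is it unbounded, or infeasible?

infeasible

The boundaries -8x1 - 2x2 = 21 and x1 = 0 meet at (0, -21/2), but that point violates x2 ≥ 0. Every candidate vertex is excluded by some other constraint, so the feasible region is empty.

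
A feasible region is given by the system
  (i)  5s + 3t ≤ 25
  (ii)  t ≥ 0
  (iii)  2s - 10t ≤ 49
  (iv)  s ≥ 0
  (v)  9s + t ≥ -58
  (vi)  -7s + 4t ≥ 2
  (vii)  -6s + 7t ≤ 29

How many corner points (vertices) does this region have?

4

The feasible vertices (each the meet of two boundaries and inside every other half-plane) are:
  (94/41, 185/41)
  (88/53, 295/53)
  (0, 1/2)
  (0, 29/7)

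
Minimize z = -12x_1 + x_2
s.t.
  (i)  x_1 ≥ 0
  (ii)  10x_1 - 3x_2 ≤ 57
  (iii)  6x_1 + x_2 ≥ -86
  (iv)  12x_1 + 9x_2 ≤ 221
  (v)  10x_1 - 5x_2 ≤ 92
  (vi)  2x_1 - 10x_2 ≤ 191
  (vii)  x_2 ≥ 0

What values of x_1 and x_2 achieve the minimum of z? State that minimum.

x_1 = 28/3, x_2 = 109/9, minimum z = -899/9

Corner points and z = -12x_1 + x_2:
  (0, 221/9) → z = 221/9
  (0, 0) → z = 0
  (28/3, 109/9) → z = -899/9
  (57/10, 0) → z = -342/5

The binding constraints are 10x_1 - 3x_2 = 57 and 12x_1 + 9x_2 = 221.
Solving simultaneously gives x_1 = 28/3, x_2 = 109/9.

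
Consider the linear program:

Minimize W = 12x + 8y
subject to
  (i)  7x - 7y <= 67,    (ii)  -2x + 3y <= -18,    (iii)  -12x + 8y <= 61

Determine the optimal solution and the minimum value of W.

x = -963/28, y = -1231/28, minimum W = -5351/7

The optimum lies where 7x - 7y = 67 and -12x + 8y = 61.
Solving simultaneously gives x = -963/28, y = -1231/28.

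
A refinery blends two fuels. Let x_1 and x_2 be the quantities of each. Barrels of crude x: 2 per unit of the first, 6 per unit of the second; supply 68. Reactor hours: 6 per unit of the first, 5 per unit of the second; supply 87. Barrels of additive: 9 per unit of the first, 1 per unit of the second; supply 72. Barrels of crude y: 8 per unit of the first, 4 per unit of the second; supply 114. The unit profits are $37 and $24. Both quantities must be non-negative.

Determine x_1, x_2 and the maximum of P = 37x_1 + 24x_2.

x_1 = 7, x_2 = 9, maximum P = 475

Feasible corners and P = 37x_1 + 24x_2:
  (0, 0) → P = 0
  (0, 34/3) → P = 272
  (8, 0) → P = 296
  (7, 9) → P = 475

At the optimal vertex, 2x_1 + 6x_2 = 68 and 6x_1 + 5x_2 = 87.
Solving simultaneously gives x_1 = 7, x_2 = 9.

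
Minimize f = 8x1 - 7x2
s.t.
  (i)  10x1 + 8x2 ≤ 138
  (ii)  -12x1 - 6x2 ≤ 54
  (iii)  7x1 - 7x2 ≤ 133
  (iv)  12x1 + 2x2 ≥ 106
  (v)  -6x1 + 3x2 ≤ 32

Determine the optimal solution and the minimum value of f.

x1 = 143/19, x2 = 149/19, minimum f = 101/19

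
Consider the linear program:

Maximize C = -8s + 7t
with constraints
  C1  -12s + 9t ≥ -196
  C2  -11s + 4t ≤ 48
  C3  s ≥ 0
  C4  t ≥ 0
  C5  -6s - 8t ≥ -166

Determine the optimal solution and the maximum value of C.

s = 5/2, t = 151/8, maximum C = 897/8

Corner points and C = -8s + 7t:
  (49/3, 0) → C = -392/3
  (1531/75, 136/25) → C = -9392/75
  (0, 12) → C = 84
  (5/2, 151/8) → C = 897/8
  (0, 0) → C = 0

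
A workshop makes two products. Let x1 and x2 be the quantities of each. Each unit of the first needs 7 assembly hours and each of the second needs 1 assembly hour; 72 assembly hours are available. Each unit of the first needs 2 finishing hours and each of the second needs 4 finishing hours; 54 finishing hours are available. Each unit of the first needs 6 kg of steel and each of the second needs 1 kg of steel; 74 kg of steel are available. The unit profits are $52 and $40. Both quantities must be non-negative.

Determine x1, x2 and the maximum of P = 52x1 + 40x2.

x1 = 9, x2 = 9, maximum P = 828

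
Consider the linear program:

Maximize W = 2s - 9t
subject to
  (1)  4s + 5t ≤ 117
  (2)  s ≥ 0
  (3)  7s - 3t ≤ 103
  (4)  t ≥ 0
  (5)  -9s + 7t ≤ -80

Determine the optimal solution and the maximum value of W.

Corner points and W = 2s - 9t:
  (866/47, 407/47) → W = -1931/47
  (1219/73, 733/73) → W = -4159/73
  (103/7, 0) → W = 206/7
  (80/9, 0) → W = 160/9

s = 103/7, t = 0, maximum W = 206/7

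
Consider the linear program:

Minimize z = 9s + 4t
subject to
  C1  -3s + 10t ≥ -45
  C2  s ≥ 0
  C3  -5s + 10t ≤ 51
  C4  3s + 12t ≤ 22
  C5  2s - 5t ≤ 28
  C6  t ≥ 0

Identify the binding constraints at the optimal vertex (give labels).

Feasible corners and z = 9s + 4t:
  (0, 11/6) → z = 22/3
  (0, 0) → z = 0
  (22/3, 0) → z = 66

The minimum is at (0, 0). Substituting into each constraint, equality holds for C2 and C6; the remaining constraints have slack.

C2 and C6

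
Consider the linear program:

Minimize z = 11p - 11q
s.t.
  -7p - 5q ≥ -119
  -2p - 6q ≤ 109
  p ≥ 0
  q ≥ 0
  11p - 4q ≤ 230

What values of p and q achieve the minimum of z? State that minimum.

Corner points and z = 11p - 11q:
  (0, 119/5) → z = -1309/5
  (17, 0) → z = 187
  (0, 0) → z = 0

The binding constraints are -7p - 5q = -119 and p = 0.
Solving simultaneously gives p = 0, q = 119/5.

p = 0, q = 119/5, minimum z = -1309/5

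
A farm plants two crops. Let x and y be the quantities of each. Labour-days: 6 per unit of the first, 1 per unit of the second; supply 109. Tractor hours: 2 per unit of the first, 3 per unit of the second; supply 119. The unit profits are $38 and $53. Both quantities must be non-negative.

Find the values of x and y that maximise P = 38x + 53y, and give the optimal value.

x = 13, y = 31, maximum P = 2137

Feasible corners and P = 38x + 53y:
  (0, 0) → P = 0
  (0, 119/3) → P = 6307/3
  (109/6, 0) → P = 2071/3
  (13, 31) → P = 2137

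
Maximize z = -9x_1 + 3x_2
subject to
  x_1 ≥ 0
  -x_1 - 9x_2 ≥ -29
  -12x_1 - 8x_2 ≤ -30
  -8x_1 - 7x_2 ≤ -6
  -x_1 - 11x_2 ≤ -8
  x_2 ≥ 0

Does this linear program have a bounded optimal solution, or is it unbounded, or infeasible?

Extreme points and z = -9x_1 + 3x_2:
  (19/50, 159/50) → z = 153/25
  (29, 0) → z = -261
  (133/62, 33/62) → z = -549/31
  (8, 0) → z = -72
The feasible region has finitely many vertices and no improving ray; the maximum is 153/25 at (19/50, 159/50).

bounded optimum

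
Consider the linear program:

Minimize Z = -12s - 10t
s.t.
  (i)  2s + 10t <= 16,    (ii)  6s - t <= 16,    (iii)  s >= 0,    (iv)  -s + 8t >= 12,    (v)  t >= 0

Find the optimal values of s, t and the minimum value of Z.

s = 4/13, t = 20/13, minimum Z = -248/13

Feasible corners and Z = -12s - 10t:
  (0, 8/5) → Z = -16
  (4/13, 20/13) → Z = -248/13
  (0, 3/2) → Z = -15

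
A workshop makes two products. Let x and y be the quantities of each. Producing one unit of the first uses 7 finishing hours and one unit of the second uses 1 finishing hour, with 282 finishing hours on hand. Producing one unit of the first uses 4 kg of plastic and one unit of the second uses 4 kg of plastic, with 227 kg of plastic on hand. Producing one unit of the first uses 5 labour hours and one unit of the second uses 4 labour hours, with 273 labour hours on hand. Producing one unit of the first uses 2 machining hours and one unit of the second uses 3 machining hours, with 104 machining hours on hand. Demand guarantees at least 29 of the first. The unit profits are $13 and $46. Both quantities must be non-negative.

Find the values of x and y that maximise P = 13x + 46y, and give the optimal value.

Extreme points and P = 13x + 46y:
  (282/7, 0) → P = 3666/7
  (29, 0) → P = 377
  (742/19, 164/19) → P = 17190/19
  (29, 46/3) → P = 3247/3

The binding constraints are 2x + 3y = 104 and x = 29.
Solving simultaneously gives x = 29, y = 46/3.

x = 29, y = 46/3, maximum P = 3247/3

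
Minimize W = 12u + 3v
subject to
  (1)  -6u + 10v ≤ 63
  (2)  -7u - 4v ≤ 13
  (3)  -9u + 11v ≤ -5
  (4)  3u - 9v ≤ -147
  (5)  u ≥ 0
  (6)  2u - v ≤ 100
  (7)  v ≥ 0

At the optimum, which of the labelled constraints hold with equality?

Feasible corners and W = 12u + 3v:
  (301/8, 231/8) → W = 4305/8
  (1063/14, 363/7) → W = 7467/7
  (349/5, 198/5) → W = 4782/5

The minimum is at (301/8, 231/8). Substituting into each constraint, equality holds for (1) and (4); the remaining constraints have slack.

(1) and (4)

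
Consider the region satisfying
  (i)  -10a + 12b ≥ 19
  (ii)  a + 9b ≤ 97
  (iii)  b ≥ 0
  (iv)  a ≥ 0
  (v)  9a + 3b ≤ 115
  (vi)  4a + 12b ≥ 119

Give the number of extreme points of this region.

5

The feasible vertices (each the meet of two boundaries and inside every other half-plane) are:
  (441/46, 1321/138)
  (50/7, 211/28)
  (0, 97/9)
  (124/13, 379/39)
  (0, 119/12)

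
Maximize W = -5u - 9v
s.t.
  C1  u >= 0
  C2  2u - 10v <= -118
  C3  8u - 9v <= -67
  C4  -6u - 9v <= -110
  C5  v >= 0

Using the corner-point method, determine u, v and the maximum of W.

u = 19/39, v = 464/39, maximum W = -4271/39

The feasible region is unbounded (it extends along (0, 1), (9, 8)), but W strictly decreases along every unbounded feasible direction, so there is no improving ray and the maximum is attained at a vertex.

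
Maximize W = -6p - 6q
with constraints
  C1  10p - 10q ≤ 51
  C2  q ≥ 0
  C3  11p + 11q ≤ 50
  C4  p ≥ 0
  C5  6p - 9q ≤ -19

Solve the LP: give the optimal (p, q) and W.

p = 0, q = 19/9, maximum W = -38/3

Corner points and W = -6p - 6q:
  (0, 50/11) → W = -300/11
  (241/165, 509/165) → W = -300/11
  (0, 19/9) → W = -38/3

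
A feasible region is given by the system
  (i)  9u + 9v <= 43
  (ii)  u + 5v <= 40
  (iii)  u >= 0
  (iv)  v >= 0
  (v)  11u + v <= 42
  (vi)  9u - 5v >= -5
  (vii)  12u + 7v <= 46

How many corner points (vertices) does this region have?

Intersecting each pair of boundary lines and keeping only the points that satisfy every inequality leaves:
  (85/63, 24/7)
  (113/45, 34/15)
  (0, 0)
  (0, 1)
  (42/11, 0)
  (248/65, 2/65)

6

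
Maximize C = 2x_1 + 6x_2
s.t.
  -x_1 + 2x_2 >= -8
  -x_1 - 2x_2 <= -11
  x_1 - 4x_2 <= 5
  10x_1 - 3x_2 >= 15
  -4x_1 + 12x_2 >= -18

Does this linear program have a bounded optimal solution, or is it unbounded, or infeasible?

From the feasible point (15, 7/2), moving in the direction (2, 1) keeps every constraint satisfied while C increases without bound.

unbounded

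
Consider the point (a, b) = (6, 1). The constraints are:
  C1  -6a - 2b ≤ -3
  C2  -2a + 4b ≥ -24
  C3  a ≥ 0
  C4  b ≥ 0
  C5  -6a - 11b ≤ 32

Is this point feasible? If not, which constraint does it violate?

feasible

C1: -38 ≤ -3 ✓
C2: -8 ≥ -24 ✓
C3: 6 ≥ 0 ✓
C4: 1 ≥ 0 ✓
C5: -47 ≤ 32 ✓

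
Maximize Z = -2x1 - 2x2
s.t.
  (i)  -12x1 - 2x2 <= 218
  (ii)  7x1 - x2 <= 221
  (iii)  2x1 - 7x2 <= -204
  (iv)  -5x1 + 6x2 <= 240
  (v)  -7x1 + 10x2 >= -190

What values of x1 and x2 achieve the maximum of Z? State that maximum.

x1 = -456/23, x2 = 540/23, maximum Z = -168/23

Feasible corners and Z = -2x1 - 2x2:
  (1751/47, 1870/47) → Z = -7242/47
  (1566/37, 2785/37) → Z = -8702/37
  (-456/23, 540/23) → Z = -168/23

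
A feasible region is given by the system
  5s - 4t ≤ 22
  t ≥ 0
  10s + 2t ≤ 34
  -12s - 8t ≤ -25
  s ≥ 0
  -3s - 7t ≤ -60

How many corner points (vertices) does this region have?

3

Of the 15 pairwise boundary intersections, those satisfying every inequality are:
  (0, 17)
  (59/32, 249/32)
  (0, 60/7)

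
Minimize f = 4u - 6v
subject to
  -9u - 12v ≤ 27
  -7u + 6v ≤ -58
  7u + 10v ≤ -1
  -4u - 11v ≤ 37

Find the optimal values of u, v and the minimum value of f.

The optimum lies where -7u + 6v = -58 and 7u + 10v = -1.
Solving simultaneously gives u = 41/8, v = -59/16.

u = 41/8, v = -59/16, minimum f = 341/8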